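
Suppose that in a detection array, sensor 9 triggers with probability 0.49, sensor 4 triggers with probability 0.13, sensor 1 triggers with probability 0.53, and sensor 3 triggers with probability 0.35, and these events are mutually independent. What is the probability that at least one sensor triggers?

P(none) = (1 − 0.49) × (1 − 0.13) × (1 − 0.53) × (1 − 0.35) = 0.51 × 0.87 × 0.47 × 0.65 = 0.13555035
P(at least one) = 1 − 0.13555035 = 0.86444965

0.86444965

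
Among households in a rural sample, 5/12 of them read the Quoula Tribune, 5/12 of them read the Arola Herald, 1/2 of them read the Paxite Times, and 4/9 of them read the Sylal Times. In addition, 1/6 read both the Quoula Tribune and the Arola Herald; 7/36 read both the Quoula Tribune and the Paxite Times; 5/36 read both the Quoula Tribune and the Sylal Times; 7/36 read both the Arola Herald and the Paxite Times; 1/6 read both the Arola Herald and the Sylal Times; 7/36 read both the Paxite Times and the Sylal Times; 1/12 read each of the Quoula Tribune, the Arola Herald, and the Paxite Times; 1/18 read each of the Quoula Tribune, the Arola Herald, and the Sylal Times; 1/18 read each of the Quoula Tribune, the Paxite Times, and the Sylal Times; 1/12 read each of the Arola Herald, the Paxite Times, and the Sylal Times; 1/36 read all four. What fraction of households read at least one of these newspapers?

35/36

P(≥1) = 5/12 + 5/12 + 1/2 + 4/9 − 1/6 − 7/36 − 5/36 − 7/36 − 1/6 − 7/36 + 1/12 + 1/18 + 1/18 + 1/12 − 1/36 = 35/36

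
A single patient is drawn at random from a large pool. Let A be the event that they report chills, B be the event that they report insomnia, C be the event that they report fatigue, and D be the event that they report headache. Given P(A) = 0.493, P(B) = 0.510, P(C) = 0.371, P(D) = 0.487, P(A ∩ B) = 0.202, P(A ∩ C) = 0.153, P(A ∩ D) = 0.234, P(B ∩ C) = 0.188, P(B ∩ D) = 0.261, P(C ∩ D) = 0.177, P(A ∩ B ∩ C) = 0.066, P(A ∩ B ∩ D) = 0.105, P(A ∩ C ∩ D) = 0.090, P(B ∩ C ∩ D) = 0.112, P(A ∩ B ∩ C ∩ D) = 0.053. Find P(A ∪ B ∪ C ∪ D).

P(A ∪ B ∪ C ∪ D) = 0.493 + 0.510 + 0.371 + 0.487 − 0.202 − 0.153 − 0.234 − 0.188 − 0.261 − 0.177 + 0.066 + 0.105 + 0.090 + 0.112 − 0.053 = 0.966

0.966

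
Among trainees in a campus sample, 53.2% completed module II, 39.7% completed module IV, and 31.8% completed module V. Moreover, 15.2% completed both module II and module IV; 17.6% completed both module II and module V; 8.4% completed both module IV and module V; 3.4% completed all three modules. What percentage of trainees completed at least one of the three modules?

86.9%

Inclusion–exclusion gives
P(union) = 53.2 + 39.7 + 31.8 − 15.2 − 17.6 − 8.4 + 3.4 = 86.9%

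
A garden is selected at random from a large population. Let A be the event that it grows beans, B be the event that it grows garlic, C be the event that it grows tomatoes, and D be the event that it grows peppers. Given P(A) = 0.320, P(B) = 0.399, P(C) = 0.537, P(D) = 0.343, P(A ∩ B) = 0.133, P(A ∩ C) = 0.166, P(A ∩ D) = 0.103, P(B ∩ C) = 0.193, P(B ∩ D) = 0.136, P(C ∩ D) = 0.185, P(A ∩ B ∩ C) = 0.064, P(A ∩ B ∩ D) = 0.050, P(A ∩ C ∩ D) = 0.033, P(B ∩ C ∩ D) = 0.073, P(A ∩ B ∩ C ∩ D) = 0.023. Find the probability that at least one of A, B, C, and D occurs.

0.880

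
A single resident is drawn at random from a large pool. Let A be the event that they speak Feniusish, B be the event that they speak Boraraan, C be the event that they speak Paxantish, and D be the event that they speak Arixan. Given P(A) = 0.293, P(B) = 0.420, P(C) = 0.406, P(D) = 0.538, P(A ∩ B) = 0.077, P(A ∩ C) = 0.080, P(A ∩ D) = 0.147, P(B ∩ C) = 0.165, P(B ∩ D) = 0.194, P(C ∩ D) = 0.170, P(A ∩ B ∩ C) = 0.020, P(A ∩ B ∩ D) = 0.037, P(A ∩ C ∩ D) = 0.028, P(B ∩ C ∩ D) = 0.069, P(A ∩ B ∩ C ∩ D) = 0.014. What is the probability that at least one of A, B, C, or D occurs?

0.964

By inclusion-exclusion,
P(A ∪ B ∪ C ∪ D) = 0.293 + 0.420 + 0.406 + 0.538 − 0.077 − 0.080 − 0.147 − 0.165 − 0.194 − 0.170 + 0.020 + 0.037 + 0.028 + 0.069 − 0.014 = 0.964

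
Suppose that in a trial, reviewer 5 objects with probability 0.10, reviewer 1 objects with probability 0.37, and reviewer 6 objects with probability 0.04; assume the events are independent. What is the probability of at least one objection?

0.45568

P(none) = (1 − 0.10) × (1 − 0.37) × (1 − 0.04) = 0.90 × 0.63 × 0.96 = 0.54432
P(at least one) = 1 − 0.54432 = 0.45568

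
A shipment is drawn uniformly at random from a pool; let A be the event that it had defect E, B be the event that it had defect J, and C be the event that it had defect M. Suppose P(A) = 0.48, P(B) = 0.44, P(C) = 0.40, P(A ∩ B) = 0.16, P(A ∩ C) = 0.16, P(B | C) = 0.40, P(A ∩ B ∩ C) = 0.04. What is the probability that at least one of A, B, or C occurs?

0.88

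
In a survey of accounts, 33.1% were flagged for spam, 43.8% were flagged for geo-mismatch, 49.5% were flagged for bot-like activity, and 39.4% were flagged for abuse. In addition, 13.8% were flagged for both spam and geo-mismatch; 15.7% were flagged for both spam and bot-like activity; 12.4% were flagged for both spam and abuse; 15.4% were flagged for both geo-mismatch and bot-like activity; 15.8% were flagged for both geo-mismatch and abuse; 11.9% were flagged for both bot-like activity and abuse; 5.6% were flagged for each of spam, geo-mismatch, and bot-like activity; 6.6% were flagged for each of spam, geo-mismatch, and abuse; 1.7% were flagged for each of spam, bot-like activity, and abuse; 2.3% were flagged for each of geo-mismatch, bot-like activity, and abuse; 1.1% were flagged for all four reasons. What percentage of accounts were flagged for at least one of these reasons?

By inclusion–exclusion:
P(union) = 33.1 + 43.8 + 49.5 + 39.4 − 13.8 − 15.7 − 12.4 − 15.4 − 15.8 − 11.9 + 5.6 + 6.6 + 1.7 + 2.3 − 1.1 = 95.9%

95.9%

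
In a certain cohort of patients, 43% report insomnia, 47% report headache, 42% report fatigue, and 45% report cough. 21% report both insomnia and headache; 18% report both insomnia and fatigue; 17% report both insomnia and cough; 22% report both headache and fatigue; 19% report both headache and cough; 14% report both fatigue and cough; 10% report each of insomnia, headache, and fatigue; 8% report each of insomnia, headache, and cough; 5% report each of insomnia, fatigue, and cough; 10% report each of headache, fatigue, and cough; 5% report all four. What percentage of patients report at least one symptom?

94%

P(≥1) = 43 + 47 + 42 + 45 − 21 − 18 − 17 − 22 − 19 − 14 + 10 + 8 + 5 + 10 − 5 = 94%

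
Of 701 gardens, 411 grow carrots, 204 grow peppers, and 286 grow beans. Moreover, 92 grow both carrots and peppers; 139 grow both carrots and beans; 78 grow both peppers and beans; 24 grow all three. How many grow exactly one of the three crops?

355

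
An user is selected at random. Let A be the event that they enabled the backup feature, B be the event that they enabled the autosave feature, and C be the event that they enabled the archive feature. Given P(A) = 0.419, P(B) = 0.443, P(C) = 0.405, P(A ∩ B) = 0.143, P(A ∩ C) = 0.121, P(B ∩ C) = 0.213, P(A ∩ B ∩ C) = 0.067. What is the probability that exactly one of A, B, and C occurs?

0.514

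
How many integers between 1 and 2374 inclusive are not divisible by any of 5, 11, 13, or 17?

1501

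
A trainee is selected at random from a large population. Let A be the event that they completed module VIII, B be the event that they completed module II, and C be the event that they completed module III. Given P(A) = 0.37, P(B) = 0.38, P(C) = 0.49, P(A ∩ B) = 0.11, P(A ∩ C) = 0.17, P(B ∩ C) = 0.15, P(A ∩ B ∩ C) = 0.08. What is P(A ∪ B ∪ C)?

0.89

By inclusion-exclusion,
P(A ∪ B ∪ C) = 0.37 + 0.38 + 0.49 − 0.11 − 0.17 − 0.15 + 0.08 = 0.89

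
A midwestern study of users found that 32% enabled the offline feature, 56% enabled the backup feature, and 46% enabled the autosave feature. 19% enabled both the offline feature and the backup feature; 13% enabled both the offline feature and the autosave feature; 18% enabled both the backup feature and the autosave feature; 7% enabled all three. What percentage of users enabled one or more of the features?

P(at least one) = 32 + 56 + 46 − 19 − 13 − 18 + 7 = 91%

91%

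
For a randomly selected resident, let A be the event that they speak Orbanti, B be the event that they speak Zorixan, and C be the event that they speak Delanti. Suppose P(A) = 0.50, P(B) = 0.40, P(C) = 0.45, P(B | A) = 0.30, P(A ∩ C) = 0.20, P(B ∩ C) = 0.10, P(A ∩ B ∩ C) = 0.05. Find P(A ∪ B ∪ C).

P(A ∩ B) = P(A)·P(B|A) = 0.50 × 0.30 = 0.15
P(A ∪ B ∪ C) = 0.50 + 0.40 + 0.45 − 0.15 − 0.20 − 0.10 + 0.05 = 0.95

0.95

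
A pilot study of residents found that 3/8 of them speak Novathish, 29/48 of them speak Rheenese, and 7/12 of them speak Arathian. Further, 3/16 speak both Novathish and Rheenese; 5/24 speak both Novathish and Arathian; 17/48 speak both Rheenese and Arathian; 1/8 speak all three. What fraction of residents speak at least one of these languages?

15/16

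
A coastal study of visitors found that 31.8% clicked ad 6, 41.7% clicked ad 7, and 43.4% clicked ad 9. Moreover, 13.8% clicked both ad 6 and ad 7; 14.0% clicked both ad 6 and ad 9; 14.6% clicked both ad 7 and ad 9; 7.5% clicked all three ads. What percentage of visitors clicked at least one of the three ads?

82.0%

Inclusion–exclusion gives
P(union) = 31.8 + 41.7 + 43.4 − 13.8 − 14.0 − 14.6 + 7.5 = 82.0%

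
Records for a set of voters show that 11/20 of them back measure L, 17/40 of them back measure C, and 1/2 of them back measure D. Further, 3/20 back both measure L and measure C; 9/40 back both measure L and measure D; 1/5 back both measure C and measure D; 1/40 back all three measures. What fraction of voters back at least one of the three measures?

Inclusion–exclusion gives
P(≥1) = 11/20 + 17/40 + 1/2 − 3/20 − 9/40 − 1/5 + 1/40 = 37/40

37/40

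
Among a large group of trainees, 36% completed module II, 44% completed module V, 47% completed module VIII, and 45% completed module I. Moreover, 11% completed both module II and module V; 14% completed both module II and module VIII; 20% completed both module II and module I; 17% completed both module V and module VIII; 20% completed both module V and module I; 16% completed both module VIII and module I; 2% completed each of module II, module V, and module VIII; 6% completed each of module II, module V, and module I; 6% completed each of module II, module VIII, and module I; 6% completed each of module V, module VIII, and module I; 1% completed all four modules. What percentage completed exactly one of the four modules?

32%

P(exactly one) = 36 + 44 + 47 + 45 − 2·11 − 2·14 − 2·20 − 2·17 − 2·20 − 2·16 + 3·2 + 3·6 + 3·6 + 3·6 − 4·1 = 32%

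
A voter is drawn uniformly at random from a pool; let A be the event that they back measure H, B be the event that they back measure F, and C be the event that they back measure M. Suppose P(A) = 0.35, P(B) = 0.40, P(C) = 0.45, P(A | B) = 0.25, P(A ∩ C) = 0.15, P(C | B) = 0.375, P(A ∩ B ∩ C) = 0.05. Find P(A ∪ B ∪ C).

0.85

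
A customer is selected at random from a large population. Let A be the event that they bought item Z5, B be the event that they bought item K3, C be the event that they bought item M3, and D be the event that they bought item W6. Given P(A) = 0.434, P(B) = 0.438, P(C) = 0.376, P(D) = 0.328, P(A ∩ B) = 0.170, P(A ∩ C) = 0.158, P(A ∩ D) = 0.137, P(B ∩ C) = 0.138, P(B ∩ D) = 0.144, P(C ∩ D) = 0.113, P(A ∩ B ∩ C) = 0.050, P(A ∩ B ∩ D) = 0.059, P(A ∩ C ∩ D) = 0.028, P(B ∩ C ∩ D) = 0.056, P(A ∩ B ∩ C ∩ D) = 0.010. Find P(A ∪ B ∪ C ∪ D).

P(A ∪ B ∪ C ∪ D) = 0.434 + 0.438 + 0.376 + 0.328 − 0.170 − 0.158 − 0.137 − 0.138 − 0.144 − 0.113 + 0.050 + 0.059 + 0.028 + 0.056 − 0.010 = 0.899

0.899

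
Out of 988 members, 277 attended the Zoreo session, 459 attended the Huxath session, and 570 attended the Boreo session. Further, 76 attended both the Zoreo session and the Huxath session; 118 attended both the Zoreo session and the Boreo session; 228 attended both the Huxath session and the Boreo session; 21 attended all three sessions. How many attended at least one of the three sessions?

Using inclusion–exclusion:
|at least one| = 277 + 459 + 570 − 76 − 118 − 228 + 21 = 905

905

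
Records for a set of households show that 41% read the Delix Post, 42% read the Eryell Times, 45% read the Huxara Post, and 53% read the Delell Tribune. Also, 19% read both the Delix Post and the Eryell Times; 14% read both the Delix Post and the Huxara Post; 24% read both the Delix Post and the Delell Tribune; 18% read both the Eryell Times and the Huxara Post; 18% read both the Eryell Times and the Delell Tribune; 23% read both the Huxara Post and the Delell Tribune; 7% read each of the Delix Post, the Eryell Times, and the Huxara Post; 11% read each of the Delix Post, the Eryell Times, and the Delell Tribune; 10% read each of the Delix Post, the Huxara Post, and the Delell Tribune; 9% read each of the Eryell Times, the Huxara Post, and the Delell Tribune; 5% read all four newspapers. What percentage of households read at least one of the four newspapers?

Using inclusion–exclusion:
P(union) = 41 + 42 + 45 + 53 − 19 − 14 − 24 − 18 − 18 − 23 + 7 + 11 + 10 + 9 − 5 = 97%

97%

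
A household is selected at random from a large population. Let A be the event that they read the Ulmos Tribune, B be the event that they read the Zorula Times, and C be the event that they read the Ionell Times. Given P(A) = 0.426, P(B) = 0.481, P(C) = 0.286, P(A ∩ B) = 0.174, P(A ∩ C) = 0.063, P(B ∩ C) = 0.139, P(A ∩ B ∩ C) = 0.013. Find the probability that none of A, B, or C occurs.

P(A ∪ B ∪ C) = 0.426 + 0.481 + 0.286 − 0.174 − 0.063 − 0.139 + 0.013 = 0.830
P(none) = 1 − 0.830 = 0.170

0.170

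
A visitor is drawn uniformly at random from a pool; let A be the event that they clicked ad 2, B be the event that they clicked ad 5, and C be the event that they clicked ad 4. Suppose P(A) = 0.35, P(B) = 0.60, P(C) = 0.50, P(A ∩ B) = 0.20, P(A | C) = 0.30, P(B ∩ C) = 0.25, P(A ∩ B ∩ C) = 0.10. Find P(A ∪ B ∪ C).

P(A ∩ C) = P(C)·P(A|C) = 0.50 × 0.30 = 0.15
P(A ∪ B ∪ C) = 0.35 + 0.60 + 0.50 − 0.20 − 0.15 − 0.25 + 0.10 = 0.95

0.95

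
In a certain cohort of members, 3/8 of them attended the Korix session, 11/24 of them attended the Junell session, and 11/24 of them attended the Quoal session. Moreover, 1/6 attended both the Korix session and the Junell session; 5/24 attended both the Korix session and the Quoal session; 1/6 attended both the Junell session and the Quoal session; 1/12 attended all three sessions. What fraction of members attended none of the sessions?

Using inclusion–exclusion:
P(union) = 3/8 + 11/24 + 11/24 − 1/6 − 5/24 − 1/6 + 1/12 = 5/6
P(none) = 1 − 5/6 = 1/6

1/6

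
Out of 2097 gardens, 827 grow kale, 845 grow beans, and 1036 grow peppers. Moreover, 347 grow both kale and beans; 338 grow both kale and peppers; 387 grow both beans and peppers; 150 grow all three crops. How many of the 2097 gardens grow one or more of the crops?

1786

By inclusion-exclusion,
|at least one| = 827 + 845 + 1036 − 347 − 338 − 387 + 150 = 1786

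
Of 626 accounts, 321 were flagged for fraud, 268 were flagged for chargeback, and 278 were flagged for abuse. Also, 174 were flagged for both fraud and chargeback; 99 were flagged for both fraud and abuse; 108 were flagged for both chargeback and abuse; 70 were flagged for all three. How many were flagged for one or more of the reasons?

By inclusion-exclusion,
|at least one| = 321 + 268 + 278 − 174 − 99 − 108 + 70 = 556

556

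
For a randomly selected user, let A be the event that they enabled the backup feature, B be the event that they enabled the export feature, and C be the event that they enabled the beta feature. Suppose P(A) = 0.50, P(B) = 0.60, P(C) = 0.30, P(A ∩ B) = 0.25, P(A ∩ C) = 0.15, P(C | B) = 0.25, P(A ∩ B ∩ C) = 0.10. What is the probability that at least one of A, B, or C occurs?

0.95

P(B ∩ C) = P(B)·P(C|B) = 0.60 × 0.25 = 0.15
Inclusion–exclusion gives
P(A ∪ B ∪ C) = 0.50 + 0.60 + 0.30 − 0.25 − 0.15 − 0.15 + 0.10 = 0.95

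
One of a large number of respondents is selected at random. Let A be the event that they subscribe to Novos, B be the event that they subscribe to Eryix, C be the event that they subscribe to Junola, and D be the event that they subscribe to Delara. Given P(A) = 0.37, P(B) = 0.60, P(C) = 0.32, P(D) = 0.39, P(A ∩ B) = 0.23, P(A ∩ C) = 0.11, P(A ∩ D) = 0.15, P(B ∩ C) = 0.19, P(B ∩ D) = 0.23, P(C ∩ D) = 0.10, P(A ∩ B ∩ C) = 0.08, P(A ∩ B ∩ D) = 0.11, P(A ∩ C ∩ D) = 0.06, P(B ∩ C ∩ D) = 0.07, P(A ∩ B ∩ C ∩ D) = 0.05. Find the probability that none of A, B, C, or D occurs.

P(A ∪ B ∪ C ∪ D) = 0.37 + 0.60 + 0.32 + 0.39 − 0.23 − 0.11 − 0.15 − 0.19 − 0.23 − 0.10 + 0.08 + 0.11 + 0.06 + 0.07 − 0.05 = 0.94
P(none) = 1 − 0.94 = 0.06

0.06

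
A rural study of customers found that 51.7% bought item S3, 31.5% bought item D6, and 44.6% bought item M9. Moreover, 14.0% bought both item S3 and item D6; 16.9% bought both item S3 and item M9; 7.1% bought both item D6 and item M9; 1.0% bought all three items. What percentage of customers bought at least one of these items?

90.8%

P(union) = 51.7 + 31.5 + 44.6 − 14.0 − 16.9 − 7.1 + 1.0 = 90.8%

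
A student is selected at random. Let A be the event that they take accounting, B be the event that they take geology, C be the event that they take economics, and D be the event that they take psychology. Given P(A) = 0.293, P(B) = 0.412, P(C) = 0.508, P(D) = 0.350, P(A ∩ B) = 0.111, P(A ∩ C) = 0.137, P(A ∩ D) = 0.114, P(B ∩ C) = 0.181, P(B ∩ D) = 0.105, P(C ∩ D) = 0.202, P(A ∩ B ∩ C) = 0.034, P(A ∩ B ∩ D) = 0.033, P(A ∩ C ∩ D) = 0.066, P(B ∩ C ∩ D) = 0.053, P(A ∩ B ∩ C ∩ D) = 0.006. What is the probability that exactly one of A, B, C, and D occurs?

Using the inclusion–exclusion count for exactly one event:
P(exactly one) = 0.293 + 0.412 + 0.508 + 0.350 − 2·0.111 − 2·0.137 − 2·0.114 − 2·0.181 − 2·0.105 − 2·0.202 + 3·0.034 + 3·0.033 + 3·0.066 + 3·0.053 − 4·0.006 = 0.397

0.397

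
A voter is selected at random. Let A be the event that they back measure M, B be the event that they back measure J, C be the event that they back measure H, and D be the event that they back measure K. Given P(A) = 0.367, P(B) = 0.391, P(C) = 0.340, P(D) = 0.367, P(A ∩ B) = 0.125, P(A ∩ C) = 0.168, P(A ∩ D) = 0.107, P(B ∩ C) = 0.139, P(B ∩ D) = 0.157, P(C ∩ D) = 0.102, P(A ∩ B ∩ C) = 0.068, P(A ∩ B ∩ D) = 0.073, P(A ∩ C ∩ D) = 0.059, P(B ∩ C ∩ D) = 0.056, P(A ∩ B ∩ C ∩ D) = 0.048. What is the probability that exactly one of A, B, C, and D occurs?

0.445

By inclusion–exclusion (exactly-one form):
P(exactly one) = 0.367 + 0.391 + 0.340 + 0.367 − 2·0.125 − 2·0.168 − 2·0.107 − 2·0.139 − 2·0.157 − 2·0.102 + 3·0.068 + 3·0.073 + 3·0.059 + 3·0.056 − 4·0.048 = 0.445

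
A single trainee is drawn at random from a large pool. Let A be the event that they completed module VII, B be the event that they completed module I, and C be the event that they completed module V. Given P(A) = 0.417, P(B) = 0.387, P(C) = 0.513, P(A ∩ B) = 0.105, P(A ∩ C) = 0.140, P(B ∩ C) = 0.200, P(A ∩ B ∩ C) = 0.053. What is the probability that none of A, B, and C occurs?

0.075

By inclusion–exclusion:
P(A ∪ B ∪ C) = 0.417 + 0.387 + 0.513 − 0.105 − 0.140 − 0.200 + 0.053 = 0.925
P(none) = 1 − 0.925 = 0.075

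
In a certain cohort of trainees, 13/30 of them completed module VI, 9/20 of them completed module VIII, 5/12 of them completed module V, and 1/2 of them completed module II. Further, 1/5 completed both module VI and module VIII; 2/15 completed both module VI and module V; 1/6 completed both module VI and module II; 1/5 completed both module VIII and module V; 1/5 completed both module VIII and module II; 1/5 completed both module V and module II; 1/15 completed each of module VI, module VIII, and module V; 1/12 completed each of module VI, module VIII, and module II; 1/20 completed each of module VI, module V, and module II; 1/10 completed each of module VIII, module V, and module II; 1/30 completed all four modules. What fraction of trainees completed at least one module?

Inclusion–exclusion gives
P(union) = 13/30 + 9/20 + 5/12 + 1/2 − 1/5 − 2/15 − 1/6 − 1/5 − 1/5 − 1/5 + 1/15 + 1/12 + 1/20 + 1/10 − 1/30 = 29/30

29/30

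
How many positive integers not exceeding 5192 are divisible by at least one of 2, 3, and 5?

3807

Using inclusion–exclusion:
⌊5192/2⌋ + ⌊5192/3⌋ + ⌊5192/5⌋ − ⌊5192/6⌋ − ⌊5192/10⌋ − ⌊5192/15⌋ + ⌊5192/30⌋ = 2596 + 1730 + 1038 − 865 − 519 − 346 + 173 = 3807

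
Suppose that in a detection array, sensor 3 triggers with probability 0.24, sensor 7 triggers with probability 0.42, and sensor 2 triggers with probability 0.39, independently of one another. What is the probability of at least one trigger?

0.731112

P(none) = (1 − 0.24) × (1 − 0.42) × (1 − 0.39) = 0.76 × 0.58 × 0.61 = 0.268888
P(at least one) = 1 − 0.268888 = 0.731112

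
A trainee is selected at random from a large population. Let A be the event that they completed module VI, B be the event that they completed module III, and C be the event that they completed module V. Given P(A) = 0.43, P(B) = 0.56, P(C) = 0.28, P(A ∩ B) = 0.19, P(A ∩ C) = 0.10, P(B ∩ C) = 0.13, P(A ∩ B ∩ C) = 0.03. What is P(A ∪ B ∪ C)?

P(A ∪ B ∪ C) = 0.43 + 0.56 + 0.28 − 0.19 − 0.10 − 0.13 + 0.03 = 0.88

0.88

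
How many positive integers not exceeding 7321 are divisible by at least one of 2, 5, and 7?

By inclusion-exclusion,
3660 + 1464 + 1045 − 732 − 522 − 209 + 104 = 4810

4810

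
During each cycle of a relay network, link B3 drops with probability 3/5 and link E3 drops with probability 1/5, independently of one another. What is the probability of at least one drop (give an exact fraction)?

17/25

P(none) = (1 − 3/5) × (1 − 1/5) = 2/5 × 4/5 = 8/25
P(at least one) = 1 − 8/25 = 17/25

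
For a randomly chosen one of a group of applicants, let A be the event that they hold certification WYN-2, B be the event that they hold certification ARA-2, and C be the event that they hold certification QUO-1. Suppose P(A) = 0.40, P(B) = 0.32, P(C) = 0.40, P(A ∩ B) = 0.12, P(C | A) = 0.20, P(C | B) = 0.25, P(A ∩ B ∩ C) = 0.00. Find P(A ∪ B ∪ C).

0.84

P(A ∩ C) = P(A)·P(C|A) = 0.40 × 0.20 = 0.08
P(B ∩ C) = P(B)·P(C|B) = 0.32 × 0.25 = 0.08
Inclusion–exclusion gives
P(A ∪ B ∪ C) = 0.40 + 0.32 + 0.40 − 0.12 − 0.08 − 0.08 + 0.00 = 0.84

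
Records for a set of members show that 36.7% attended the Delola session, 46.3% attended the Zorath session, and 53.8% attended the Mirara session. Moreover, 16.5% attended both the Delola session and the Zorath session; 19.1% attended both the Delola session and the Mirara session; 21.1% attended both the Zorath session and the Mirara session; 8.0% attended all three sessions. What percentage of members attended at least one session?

88.1%

P(at least one) = 36.7 + 46.3 + 53.8 − 16.5 − 19.1 − 21.1 + 8.0 = 88.1%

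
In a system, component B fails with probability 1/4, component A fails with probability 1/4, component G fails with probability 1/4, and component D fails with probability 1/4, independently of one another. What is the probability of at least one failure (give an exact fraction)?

175/256

Independence gives P(none) = ∏(1 − pᵢ).
P(none) = (1 − 1/4) × (1 − 1/4) × (1 − 1/4) × (1 − 1/4) = 3/4 × 3/4 × 3/4 × 3/4 = 81/256
P(at least one) = 1 − 81/256 = 175/256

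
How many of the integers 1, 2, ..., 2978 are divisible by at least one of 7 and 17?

floor(2978/7) + floor(2978/17) − floor(2978/119) = 425 + 175 − 25 = 575

575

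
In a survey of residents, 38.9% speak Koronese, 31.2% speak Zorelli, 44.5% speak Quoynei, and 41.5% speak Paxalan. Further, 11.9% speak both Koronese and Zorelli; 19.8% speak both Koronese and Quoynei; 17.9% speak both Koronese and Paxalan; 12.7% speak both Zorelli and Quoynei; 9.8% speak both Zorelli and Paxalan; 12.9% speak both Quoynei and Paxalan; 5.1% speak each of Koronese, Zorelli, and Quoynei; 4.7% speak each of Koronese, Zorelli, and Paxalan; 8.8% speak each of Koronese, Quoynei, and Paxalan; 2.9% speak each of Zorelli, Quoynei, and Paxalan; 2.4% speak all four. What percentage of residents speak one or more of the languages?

90.2%

P(union) = 38.9 + 31.2 + 44.5 + 41.5 − 11.9 − 19.8 − 17.9 − 12.7 − 9.8 − 12.9 + 5.1 + 4.7 + 8.8 + 2.9 − 2.4 = 90.2%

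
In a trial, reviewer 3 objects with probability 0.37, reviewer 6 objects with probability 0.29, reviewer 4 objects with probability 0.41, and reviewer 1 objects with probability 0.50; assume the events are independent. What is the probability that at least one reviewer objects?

P(none) = (1 − 0.37) × (1 − 0.29) × (1 − 0.41) × (1 − 0.50) = 0.63 × 0.71 × 0.59 × 0.50 = 0.1319535
P(at least one) = 1 − 0.1319535 = 0.8680465

0.8680465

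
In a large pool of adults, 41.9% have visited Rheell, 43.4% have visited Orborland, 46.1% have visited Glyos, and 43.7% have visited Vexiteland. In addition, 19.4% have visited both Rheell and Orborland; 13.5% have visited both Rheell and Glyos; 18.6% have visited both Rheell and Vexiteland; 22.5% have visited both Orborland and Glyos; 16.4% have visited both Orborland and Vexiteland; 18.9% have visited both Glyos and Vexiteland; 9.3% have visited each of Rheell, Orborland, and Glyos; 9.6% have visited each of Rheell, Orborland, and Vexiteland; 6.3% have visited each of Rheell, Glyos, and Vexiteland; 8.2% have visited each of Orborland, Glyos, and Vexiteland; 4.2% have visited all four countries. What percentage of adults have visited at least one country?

P(at least one) = 41.9 + 43.4 + 46.1 + 43.7 − 19.4 − 13.5 − 18.6 − 22.5 − 16.4 − 18.9 + 9.3 + 9.6 + 6.3 + 8.2 − 4.2 = 95.0%

95.0%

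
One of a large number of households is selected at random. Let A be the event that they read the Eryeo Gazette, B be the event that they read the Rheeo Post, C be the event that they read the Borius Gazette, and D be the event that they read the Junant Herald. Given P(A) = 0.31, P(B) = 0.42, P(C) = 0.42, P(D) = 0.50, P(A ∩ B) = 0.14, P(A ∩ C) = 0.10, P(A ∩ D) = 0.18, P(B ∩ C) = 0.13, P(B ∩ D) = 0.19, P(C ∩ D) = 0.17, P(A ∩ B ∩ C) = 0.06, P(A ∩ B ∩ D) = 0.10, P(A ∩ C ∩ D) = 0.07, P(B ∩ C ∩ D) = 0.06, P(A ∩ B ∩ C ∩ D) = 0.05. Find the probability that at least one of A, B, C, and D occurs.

Using inclusion–exclusion:
P(A ∪ B ∪ C ∪ D) = 0.31 + 0.42 + 0.42 + 0.50 − 0.14 − 0.10 − 0.18 − 0.13 − 0.19 − 0.17 + 0.06 + 0.10 + 0.07 + 0.06 − 0.05 = 0.98

0.98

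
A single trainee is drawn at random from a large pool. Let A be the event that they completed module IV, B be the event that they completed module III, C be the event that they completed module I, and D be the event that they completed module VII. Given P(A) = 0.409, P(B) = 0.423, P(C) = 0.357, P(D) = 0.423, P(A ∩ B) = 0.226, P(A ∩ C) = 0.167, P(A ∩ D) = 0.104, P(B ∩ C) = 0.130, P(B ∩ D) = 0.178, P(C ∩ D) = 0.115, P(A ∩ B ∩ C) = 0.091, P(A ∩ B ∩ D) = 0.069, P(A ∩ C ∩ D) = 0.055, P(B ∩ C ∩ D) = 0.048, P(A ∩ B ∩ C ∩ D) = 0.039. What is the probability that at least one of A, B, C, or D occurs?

P(A ∪ B ∪ C ∪ D) = 0.409 + 0.423 + 0.357 + 0.423 − 0.226 − 0.167 − 0.104 − 0.130 − 0.178 − 0.115 + 0.091 + 0.069 + 0.055 + 0.048 − 0.039 = 0.916

0.916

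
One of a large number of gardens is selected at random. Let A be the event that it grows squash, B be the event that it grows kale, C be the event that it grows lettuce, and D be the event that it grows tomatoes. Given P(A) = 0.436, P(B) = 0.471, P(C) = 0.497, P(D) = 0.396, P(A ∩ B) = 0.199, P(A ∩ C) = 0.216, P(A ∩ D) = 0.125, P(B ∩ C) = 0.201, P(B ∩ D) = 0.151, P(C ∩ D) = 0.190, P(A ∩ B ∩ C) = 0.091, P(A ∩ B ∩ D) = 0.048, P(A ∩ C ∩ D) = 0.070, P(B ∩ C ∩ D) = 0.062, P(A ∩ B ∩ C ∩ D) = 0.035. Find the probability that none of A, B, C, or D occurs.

Apply inclusion-exclusion:
P(A ∪ B ∪ C ∪ D) = 0.436 + 0.471 + 0.497 + 0.396 − 0.199 − 0.216 − 0.125 − 0.201 − 0.151 − 0.190 + 0.091 + 0.048 + 0.070 + 0.062 − 0.035 = 0.954
P(none) = 1 − 0.954 = 0.046

0.046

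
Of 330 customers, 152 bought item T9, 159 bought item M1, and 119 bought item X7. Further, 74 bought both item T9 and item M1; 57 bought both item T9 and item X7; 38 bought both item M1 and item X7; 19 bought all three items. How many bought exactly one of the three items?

149

Using the inclusion–exclusion count for exactly one event:
N(exactly one) = 152 + 159 + 119 − 2·74 − 2·57 − 2·38 + 3·19 = 149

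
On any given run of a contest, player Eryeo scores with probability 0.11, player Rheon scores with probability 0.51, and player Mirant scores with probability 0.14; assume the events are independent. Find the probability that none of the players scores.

0.375046

Since the events are independent, P(none) is the product of the individual non-occurrence probabilities.
P(none) = (1 − 0.11) × (1 − 0.51) × (1 − 0.14) = 0.89 × 0.49 × 0.86 = 0.375046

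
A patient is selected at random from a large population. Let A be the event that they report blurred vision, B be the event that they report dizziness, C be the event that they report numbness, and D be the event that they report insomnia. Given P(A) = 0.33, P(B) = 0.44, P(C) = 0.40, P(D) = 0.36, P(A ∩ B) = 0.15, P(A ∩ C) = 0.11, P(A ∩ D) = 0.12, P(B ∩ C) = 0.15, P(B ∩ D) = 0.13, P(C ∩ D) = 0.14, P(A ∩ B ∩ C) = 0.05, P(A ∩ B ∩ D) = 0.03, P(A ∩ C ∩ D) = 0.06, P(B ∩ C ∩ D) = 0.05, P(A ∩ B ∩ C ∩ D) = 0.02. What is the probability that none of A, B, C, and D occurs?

Apply inclusion-exclusion:
P(A ∪ B ∪ C ∪ D) = 0.33 + 0.44 + 0.40 + 0.36 − 0.15 − 0.11 − 0.12 − 0.15 − 0.13 − 0.14 + 0.05 + 0.03 + 0.06 + 0.05 − 0.02 = 0.90
P(none) = 1 − 0.90 = 0.10

0.10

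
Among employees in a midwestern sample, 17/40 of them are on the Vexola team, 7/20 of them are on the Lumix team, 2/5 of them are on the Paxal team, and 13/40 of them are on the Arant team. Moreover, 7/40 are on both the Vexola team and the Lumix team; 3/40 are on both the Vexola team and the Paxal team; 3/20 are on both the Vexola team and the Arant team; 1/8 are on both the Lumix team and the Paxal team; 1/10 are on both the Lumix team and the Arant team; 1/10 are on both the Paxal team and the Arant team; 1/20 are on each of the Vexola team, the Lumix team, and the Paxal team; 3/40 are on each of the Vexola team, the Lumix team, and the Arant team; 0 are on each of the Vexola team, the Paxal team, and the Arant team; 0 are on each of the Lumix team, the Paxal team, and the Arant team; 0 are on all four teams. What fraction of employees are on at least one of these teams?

9/10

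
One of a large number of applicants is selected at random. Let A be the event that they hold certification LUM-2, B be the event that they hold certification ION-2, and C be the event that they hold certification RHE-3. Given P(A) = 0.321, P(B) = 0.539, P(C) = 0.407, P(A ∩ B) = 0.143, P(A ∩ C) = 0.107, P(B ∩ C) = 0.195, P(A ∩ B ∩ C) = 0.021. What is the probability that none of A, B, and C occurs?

By inclusion-exclusion,
P(A ∪ B ∪ C) = 0.321 + 0.539 + 0.407 − 0.143 − 0.107 − 0.195 + 0.021 = 0.843
P(none) = 1 − 0.843 = 0.157

0.157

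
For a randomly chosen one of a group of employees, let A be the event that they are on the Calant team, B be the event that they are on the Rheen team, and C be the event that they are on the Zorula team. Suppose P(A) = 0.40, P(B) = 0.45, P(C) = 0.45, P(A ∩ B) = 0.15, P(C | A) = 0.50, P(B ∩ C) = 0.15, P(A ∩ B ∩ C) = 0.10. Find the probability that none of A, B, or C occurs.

0.10

P(A ∩ C) = P(A)·P(C|A) = 0.40 × 0.50 = 0.20
P(A ∪ B ∪ C) = 0.40 + 0.45 + 0.45 − 0.15 − 0.20 − 0.15 + 0.10 = 0.90
P(none) = 1 − 0.90 = 0.10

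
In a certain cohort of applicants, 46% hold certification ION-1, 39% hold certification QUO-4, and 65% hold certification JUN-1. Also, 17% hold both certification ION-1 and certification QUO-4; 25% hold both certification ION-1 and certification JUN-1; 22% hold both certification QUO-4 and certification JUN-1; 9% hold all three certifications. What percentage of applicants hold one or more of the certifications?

By inclusion-exclusion,
P(union) = 46 + 39 + 65 − 17 − 25 − 22 + 9 = 95%

95%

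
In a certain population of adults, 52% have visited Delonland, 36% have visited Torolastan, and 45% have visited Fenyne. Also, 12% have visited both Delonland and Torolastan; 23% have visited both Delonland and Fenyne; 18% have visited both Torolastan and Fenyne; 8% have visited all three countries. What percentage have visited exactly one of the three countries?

51%

By inclusion–exclusion (exactly-one form):
P(exactly one) = 52 + 36 + 45 − 2·12 − 2·23 − 2·18 + 3·8 = 51%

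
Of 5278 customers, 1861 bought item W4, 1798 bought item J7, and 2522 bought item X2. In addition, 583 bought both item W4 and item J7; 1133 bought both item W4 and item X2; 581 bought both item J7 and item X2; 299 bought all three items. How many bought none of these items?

1095

Inclusion–exclusion gives
N(≥1) = 1861 + 1798 + 2522 − 583 − 1133 − 581 + 299 = 4183
None: 5278 − 4183 = 1095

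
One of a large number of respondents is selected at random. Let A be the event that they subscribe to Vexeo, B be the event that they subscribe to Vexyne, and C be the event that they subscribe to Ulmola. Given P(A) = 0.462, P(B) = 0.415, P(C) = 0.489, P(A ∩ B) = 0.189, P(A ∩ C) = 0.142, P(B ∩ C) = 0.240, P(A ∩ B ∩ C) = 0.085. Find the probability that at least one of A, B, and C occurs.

0.880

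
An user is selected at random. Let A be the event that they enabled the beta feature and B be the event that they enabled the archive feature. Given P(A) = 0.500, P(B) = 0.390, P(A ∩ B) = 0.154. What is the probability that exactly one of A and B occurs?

0.582

P(exactly one) = 0.500 + 0.390 − 2·0.154 = 0.582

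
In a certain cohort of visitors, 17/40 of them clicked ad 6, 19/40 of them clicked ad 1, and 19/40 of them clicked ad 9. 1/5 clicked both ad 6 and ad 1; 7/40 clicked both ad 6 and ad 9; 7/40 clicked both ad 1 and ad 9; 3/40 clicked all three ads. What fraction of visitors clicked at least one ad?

9/10

P(union) = 17/40 + 19/40 + 19/40 − 1/5 − 7/40 − 7/40 + 3/40 = 9/10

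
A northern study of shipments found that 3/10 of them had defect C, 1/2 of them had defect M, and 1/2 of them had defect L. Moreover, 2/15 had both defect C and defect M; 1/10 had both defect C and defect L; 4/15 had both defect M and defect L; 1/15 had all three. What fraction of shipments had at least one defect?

13/15

Apply inclusion-exclusion:
P(union) = 3/10 + 1/2 + 1/2 − 2/15 − 1/10 − 4/15 + 1/15 = 13/15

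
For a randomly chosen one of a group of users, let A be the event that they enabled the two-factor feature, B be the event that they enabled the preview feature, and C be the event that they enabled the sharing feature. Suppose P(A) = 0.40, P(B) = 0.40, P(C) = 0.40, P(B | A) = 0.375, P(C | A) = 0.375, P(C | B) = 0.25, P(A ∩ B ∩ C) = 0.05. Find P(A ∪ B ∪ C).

P(A ∩ B) = P(A)·P(B|A) = 0.40 × 0.375 = 0.15
P(A ∩ C) = P(A)·P(C|A) = 0.40 × 0.375 = 0.15
P(B ∩ C) = P(B)·P(C|B) = 0.40 × 0.25 = 0.10
Using inclusion–exclusion:
P(A ∪ B ∪ C) = 0.40 + 0.40 + 0.40 − 0.15 − 0.15 − 0.10 + 0.05 = 0.85

0.85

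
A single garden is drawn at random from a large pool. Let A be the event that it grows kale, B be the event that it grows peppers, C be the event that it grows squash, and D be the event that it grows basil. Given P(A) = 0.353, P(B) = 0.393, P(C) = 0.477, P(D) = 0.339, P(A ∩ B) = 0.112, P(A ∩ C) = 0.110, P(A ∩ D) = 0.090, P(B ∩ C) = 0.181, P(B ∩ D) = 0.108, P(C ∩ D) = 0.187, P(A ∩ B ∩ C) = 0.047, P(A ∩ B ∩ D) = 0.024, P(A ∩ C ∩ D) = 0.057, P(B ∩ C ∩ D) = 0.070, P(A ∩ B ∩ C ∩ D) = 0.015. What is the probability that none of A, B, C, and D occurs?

0.043

P(A ∪ B ∪ C ∪ D) = 0.353 + 0.393 + 0.477 + 0.339 − 0.112 − 0.110 − 0.090 − 0.181 − 0.108 − 0.187 + 0.047 + 0.024 + 0.057 + 0.070 − 0.015 = 0.957
P(none) = 1 − 0.957 = 0.043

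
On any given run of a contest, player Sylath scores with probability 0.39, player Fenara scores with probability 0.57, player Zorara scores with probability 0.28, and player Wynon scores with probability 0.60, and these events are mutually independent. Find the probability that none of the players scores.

0.0755424

P(none) = (1 − 0.39) × (1 − 0.57) × (1 − 0.28) × (1 − 0.60) = 0.61 × 0.43 × 0.72 × 0.40 = 0.0755424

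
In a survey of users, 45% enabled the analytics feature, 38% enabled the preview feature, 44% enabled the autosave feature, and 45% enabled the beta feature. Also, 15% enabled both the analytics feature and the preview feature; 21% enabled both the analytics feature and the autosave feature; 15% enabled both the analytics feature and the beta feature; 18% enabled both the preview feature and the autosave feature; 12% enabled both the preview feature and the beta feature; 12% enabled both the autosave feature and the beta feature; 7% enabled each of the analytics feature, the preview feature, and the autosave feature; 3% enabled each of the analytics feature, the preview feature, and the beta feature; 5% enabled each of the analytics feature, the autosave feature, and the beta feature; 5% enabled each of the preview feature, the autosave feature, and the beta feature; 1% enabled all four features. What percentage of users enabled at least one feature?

Using inclusion–exclusion:
P(union) = 45 + 38 + 44 + 45 − 15 − 21 − 15 − 18 − 12 − 12 + 7 + 3 + 5 + 5 − 1 = 98%

98%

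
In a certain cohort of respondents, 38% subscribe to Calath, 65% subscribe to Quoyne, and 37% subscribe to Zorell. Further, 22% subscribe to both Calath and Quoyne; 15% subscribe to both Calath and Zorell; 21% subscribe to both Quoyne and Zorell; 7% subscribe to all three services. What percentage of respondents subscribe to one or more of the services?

Apply inclusion-exclusion:
P(at least one) = 38 + 65 + 37 − 22 − 15 − 21 + 7 = 89%

89%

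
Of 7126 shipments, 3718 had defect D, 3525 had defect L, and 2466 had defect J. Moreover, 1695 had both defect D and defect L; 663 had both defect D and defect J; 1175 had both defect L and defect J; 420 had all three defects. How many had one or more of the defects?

6596

N(≥1) = 3718 + 3525 + 2466 − 1695 − 663 − 1175 + 420 = 6596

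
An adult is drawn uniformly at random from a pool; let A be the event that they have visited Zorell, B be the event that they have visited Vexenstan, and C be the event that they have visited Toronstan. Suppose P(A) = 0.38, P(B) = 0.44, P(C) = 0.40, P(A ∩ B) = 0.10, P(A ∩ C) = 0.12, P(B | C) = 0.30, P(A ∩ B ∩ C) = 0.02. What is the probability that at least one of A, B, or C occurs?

0.90

P(B ∩ C) = P(C)·P(B|C) = 0.40 × 0.30 = 0.12
By inclusion–exclusion:
P(A ∪ B ∪ C) = 0.38 + 0.44 + 0.40 − 0.10 − 0.12 − 0.12 + 0.02 = 0.90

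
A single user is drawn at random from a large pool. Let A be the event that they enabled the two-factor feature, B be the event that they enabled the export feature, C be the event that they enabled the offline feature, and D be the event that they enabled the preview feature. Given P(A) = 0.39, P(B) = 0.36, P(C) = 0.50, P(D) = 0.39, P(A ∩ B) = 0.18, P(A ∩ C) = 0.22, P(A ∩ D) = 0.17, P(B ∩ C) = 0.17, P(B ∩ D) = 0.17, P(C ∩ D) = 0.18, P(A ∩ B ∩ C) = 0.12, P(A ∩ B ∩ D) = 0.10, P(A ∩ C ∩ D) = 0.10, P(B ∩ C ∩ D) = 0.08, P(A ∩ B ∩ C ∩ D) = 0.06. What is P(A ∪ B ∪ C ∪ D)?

0.89

Inclusion–exclusion gives
P(A ∪ B ∪ C ∪ D) = 0.39 + 0.36 + 0.50 + 0.39 − 0.18 − 0.22 − 0.17 − 0.17 − 0.17 − 0.18 + 0.12 + 0.10 + 0.10 + 0.08 − 0.06 = 0.89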